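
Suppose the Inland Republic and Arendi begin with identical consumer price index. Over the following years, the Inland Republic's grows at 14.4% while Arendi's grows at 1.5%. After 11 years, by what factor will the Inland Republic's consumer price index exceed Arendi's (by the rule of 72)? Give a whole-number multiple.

approximately 4 times

Rate gap = 14.4% − 1.5% = 12.9 points.
The ratio doubles every 72/12.9 ≈ 5.58 years.
11/5.58 ≈ 1.97 doublings → ratio ≈ 2^1.97 ≈ 4.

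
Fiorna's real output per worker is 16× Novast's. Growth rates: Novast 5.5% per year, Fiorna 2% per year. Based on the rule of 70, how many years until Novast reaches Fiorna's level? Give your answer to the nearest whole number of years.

The growth-rate gap is 5.5% − 2% = 3.5 percentage points.
So the ratio between them halves every 70/3.5 ≈ 20.00 years.
A 16× gap closes after 4 halvings: 4 × 20.00 ≈ 80 years.

roughly 80 years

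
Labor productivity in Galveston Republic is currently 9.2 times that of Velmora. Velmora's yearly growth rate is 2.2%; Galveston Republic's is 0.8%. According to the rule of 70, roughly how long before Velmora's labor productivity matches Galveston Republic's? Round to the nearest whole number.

Velmora gains on Galveston Republic at 2.2% − 0.8% = 1.4 points a year.
At that relative rate the gap halves every 70/1.4 ≈ 50.00 years.
A 9.2 times gap takes log₂(9.2) ≈ 3.20 halvings to close: 3.20 × 50.00 ≈ 160 years.

around 160 years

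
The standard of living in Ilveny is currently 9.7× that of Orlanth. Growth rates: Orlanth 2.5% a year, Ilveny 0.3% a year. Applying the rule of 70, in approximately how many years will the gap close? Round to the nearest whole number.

≈ 104 years

Orlanth gains on Ilveny at 2.5% − 0.3% = 2.2 points a year.
At that relative rate the gap halves every 70/2.2 ≈ 31.82 years.
A 9.7× gap takes log₂(9.7) ≈ 3.28 halvings to close: 3.28 × 31.82 ≈ 104 years.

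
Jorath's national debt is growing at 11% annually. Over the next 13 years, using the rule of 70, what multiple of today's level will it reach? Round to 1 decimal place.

Doubles every ≈ 6.36 years (70/11).
13 years is 2.04 doublings; 2^2.04 ≈ 4.1×.

around 4.1 times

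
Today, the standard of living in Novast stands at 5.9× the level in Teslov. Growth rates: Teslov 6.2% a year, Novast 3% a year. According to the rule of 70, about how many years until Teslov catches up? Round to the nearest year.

What matters is the difference: 3.2 pp.
Rule of 70 on the gap: the ratio halves every 70/3.2 ≈ 21.88 years.
A 5.9× gap takes log₂(5.9) ≈ 2.56 halvings to close: 2.56 × 21.88 ≈ 56 years.

about 56 years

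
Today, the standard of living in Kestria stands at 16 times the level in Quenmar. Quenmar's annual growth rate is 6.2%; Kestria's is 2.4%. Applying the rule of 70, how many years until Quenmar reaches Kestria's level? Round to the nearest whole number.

about 74 years

The growth-rate gap is 6.2% − 2.4% = 3.8 percentage points.
So the ratio between them halves every 70/3.8 ≈ 18.42 years.
A 16 times gap closes after 4 halvings: 4 × 18.42 ≈ 74 years.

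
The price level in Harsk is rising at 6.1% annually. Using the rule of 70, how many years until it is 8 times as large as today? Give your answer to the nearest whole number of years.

At 6.1% it doubles every 70/6.1 ≈ 11.48 years.
8× is 3 doublings, so 3 × 11.48 ≈ 34 years.

≈ 34 years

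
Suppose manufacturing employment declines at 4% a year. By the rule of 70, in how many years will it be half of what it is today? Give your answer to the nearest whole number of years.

The rule works in reverse for decay: 70/4 ≈ 17.50 years to halve.

≈ 18 years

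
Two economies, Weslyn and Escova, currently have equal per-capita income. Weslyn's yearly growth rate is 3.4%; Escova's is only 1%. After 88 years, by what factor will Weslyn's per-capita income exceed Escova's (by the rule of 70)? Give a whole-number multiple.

Only the 2.4-point difference matters.
70/2.4 ≈ 29.17 years per doubling of the ratio; 88 years gives 3.02 doublings, so ≈ 8×.

about 8 times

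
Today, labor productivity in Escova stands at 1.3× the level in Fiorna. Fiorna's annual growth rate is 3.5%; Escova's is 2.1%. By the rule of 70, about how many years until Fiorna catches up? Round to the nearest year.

The growth-rate gap is 3.5% − 2.1% = 1.4 percentage points.
So the ratio between them halves every 70/1.4 ≈ 50.00 years.
A 1.3× gap takes log₂(1.3) ≈ 0.38 halvings to close: 0.38 × 50.00 ≈ 19 years.

roughly 19 years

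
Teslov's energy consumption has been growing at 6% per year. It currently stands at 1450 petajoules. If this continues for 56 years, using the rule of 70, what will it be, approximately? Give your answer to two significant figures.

40000 petajoules

It doubles every 70/6 ≈ 11.67 years, so 56 years is 4.80 doublings.
2^4.80 ≈ 27.86; 1450 × 27.86 ≈ 40000 petajoules.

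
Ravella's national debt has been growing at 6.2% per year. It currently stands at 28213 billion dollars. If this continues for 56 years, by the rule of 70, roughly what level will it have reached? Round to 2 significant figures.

about 880000 billion dollars

It doubles every 70/6.2 ≈ 11.29 years, so 56 years is 4.96 doublings.
2^4.96 ≈ 31.12; 28213 × 31.12 ≈ 880000 billion dollars.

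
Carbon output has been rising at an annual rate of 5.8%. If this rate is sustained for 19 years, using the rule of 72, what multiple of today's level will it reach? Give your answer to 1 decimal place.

Doubles every ≈ 12.41 years (72/5.8).
19 years is 1.53 doublings; 2^1.53 ≈ 2.9×.

around 2.9 times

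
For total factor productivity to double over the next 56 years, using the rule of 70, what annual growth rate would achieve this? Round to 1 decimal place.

70 / 56 ≈ 1.25, so about 1.3% annually.

roughly 1.3% annually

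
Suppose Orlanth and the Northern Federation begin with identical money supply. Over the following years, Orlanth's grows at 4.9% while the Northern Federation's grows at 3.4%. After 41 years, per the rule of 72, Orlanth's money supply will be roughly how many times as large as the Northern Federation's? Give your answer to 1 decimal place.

approximately 1.8 times

Only the 1.5-point difference matters.
72/1.5 ≈ 48.00 years per doubling of the ratio; 41 years gives 0.85 doublings, so ≈ 1.8×.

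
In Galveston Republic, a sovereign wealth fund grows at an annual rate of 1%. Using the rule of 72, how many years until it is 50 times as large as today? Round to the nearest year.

One doubling takes 72/1 = 72.00 years.
50× is log₂ 50 ≈ 5.64 doublings, so ≈ 5.64 × 72.00 = 406 years.

roughly 406 years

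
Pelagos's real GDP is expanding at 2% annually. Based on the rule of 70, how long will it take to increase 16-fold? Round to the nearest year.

around 140 years

One doubling takes 70/2 = 35.00 years.
16× is 4 doublings, so 4 × 35.00 ≈ 140 years.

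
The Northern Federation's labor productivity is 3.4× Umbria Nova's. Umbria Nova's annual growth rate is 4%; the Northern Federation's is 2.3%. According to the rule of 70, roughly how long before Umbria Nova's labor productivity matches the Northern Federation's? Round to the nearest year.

Umbria Nova gains on the Northern Federation at 4% − 2.3% = 1.7 points a year.
At that relative rate the gap halves every 70/1.7 ≈ 41.18 years.
A 3.4× gap takes log₂(3.4) ≈ 1.77 halvings to close: 1.77 × 41.18 ≈ 73 years.

roughly 73 years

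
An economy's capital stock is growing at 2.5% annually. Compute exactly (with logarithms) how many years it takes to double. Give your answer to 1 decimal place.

28.1 years

t = ln(2) / ln(1 + 0.025) = 0.6931 / 0.024693 ≈ 28.07.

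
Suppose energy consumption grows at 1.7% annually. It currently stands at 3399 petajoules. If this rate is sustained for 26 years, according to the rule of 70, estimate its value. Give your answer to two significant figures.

Doubling time ≈ 70/1.7 = 41.18 years.
26 years is 26/41.18 ≈ 0.63 doublings, a factor of 2^0.63 ≈ 1.55.
3399 × 1.55 ≈ 5300 petajoules.

5300 petajoules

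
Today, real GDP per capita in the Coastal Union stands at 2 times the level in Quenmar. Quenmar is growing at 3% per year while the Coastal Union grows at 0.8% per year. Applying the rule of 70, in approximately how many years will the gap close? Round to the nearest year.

around 32 years

Quenmar gains on the Coastal Union at 3% − 0.8% = 2.2 points a year.
At that relative rate the gap halves every 70/2.2 ≈ 31.82 years.
A 2 times gap closes after 1 halving: 1 × 31.82 ≈ 32 years.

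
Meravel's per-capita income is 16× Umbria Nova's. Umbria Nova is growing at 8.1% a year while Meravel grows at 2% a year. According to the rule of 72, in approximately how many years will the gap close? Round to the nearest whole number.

about 47 years

What matters is the difference: 6.1 pp.
Rule of 72 on the gap: the ratio halves every 72/6.1 ≈ 11.80 years.
A 16× gap closes after 4 halvings: 4 × 11.80 ≈ 47 years.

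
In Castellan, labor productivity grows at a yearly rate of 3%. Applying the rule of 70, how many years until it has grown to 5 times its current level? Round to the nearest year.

about 54 years

At 3% it doubles every 70/3 ≈ 23.33 years.
5× is log₂ 5 ≈ 2.32 doublings, so ≈ 2.32 × 23.33 = 54 years.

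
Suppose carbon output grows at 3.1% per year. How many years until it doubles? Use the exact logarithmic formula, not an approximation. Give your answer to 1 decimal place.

t = ln(2) / ln(1 + 0.031) = 0.6931 / 0.030529 ≈ 22.70.

22.7 years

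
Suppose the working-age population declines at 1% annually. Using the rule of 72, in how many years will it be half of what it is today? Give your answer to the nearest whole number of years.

approximately 72 years

The rule works in reverse for decay: 72/1 ≈ 72.00 years to halve.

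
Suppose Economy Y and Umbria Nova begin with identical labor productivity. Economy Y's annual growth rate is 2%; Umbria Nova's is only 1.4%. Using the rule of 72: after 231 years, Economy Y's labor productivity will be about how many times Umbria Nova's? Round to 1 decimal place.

Only the 0.6-point difference matters.
72/0.6 ≈ 120.00 years per doubling of the ratio; 231 years gives 1.93 doublings, so ≈ 3.8×.

about 3.8 times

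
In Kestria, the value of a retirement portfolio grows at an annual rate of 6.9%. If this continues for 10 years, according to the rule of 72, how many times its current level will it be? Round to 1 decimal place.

Doubles every ≈ 10.43 years (72/6.9).
10 years is 0.96 doublings; 2^0.96 ≈ 1.9×.

roughly 1.9 times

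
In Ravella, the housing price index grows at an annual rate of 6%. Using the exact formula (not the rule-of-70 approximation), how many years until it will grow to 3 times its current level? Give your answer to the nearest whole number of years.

t = ln(3) / ln(1 + 0.06) = 1.0986 / 0.058269 ≈ 18.85.
≈ 19 years.

19 years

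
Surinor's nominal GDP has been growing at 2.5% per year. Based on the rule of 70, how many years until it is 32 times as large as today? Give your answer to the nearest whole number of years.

140 years

One doubling takes 70/2.5 = 28.00 years.
32× is 5 doublings, so 5 × 28.00 ≈ 140 years.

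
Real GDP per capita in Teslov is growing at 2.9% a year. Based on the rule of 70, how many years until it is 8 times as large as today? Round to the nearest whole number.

roughly 72 years

At 2.9% it doubles every 70/2.9 ≈ 24.14 years.
8× is 3 doublings, so 3 × 24.14 ≈ 72 years.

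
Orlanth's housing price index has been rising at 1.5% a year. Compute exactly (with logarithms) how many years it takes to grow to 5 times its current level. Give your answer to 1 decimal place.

t = ln(5) / ln(1 + 0.015) = 1.6094 / 0.014889 ≈ 108.09.

108.1 years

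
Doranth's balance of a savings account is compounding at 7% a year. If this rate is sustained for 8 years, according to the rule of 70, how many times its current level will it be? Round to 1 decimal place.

Doubling time ≈ 70/7 = 10.00 years.
8 years / 10.00 ≈ 0.80 doublings → factor 2^0.80 ≈ 1.7.

≈ 1.7 times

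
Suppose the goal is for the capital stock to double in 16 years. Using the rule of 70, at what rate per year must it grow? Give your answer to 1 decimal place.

roughly 4.4%

70 / 16 ≈ 4.38, so about 4.4% per year.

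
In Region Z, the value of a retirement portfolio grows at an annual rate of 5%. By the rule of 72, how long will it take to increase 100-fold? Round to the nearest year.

At 5% it doubles every 72/5 ≈ 14.40 years.
Reaching 100× takes log₂(100) ≈ 6.64 doublings.
6.64 × 14.40 ≈ 96 years.

roughly 96 years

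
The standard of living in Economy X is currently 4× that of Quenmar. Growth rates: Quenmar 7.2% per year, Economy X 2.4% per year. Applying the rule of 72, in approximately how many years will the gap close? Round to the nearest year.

approximately 30 years

The growth-rate gap is 7.2% − 2.4% = 4.8 percentage points.
So the ratio between them halves every 72/4.8 ≈ 15.00 years.
A 4× gap closes after 2 halvings: 2 × 15.00 ≈ 30 years.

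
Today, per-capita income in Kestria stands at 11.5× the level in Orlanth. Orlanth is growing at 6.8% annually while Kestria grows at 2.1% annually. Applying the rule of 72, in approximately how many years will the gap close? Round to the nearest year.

Orlanth gains on Kestria at 6.8% − 2.1% = 4.7 points a year.
At that relative rate the gap halves every 72/4.7 ≈ 15.32 years.
An 11.5× gap takes log₂(11.5) ≈ 3.52 halvings to close: 3.52 × 15.32 ≈ 54 years.

about 54 years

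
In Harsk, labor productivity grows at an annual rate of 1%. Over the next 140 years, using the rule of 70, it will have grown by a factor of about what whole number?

≈ 4 times

At 1% one doubling takes ≈ 70.00 years; 140 years is 2 of them, so ×4.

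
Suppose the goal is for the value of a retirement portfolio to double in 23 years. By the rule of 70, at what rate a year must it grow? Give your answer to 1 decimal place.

70 / 23 ≈ 3.04, so about 3.0% a year.

around 3.0%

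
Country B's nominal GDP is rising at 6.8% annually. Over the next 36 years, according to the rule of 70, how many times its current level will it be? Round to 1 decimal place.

Doubling time ≈ 70/6.8 = 10.29 years.
36 years / 10.29 ≈ 3.50 doublings → factor 2^3.50 ≈ 11.3.

around 11.3 times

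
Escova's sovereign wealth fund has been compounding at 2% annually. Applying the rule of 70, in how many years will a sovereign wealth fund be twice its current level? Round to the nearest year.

At 2%, doubling takes about 70/2 = 35.00 years.

approximately 35 years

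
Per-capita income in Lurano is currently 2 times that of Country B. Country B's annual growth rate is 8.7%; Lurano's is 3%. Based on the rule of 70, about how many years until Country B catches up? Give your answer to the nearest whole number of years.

12 years

The growth-rate gap is 8.7% − 3% = 5.7 percentage points.
So the ratio between them halves every 70/5.7 ≈ 12.28 years.
A 2 times gap closes after 1 halving: 1 × 12.28 ≈ 12 years.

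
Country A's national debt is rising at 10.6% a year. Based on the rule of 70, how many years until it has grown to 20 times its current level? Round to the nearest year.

Doubling time ≈ 70/10.6 = 6.60 years.
20× is log₂ 20 ≈ 4.32 doublings, so ≈ 4.32 × 6.60 = 29 years.

around 29 years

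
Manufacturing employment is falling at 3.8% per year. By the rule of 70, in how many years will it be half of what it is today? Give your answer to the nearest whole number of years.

≈ 18 years

Falling at 3.8%, it halves about every 70/3.8 = 18.42 years.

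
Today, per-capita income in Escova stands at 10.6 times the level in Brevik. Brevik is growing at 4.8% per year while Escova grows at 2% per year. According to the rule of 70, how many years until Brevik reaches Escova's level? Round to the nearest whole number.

around 85 years

Brevik gains on Escova at 4.8% − 2% = 2.8 points a year.
At that relative rate the gap halves every 70/2.8 ≈ 25.00 years.
A 10.6 times gap takes log₂(10.6) ≈ 3.41 halvings to close: 3.41 × 25.00 ≈ 85 years.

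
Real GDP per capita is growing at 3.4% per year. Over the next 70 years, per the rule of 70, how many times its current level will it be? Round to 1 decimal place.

around 10.6 times

Doubling time ≈ 70/3.4 = 20.59 years.
70 years / 20.59 ≈ 3.40 doublings → factor 2^3.40 ≈ 10.6.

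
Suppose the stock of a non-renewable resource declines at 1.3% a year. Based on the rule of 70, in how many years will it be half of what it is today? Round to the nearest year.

The rule works in reverse for decay: 70/1.3 ≈ 53.85 years to halve.

about 54 years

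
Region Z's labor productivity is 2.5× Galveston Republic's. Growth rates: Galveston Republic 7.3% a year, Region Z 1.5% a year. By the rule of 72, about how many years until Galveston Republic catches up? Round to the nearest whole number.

What matters is the difference: 5.8 pp.
Rule of 72 on the gap: the ratio halves every 72/5.8 ≈ 12.41 years.
A 2.5× gap takes log₂(2.5) ≈ 1.32 halvings to close: 1.32 × 12.41 ≈ 16 years.

around 16 years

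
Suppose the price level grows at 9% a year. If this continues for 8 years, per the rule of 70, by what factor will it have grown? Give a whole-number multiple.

Doubling time ≈ 70/9 = 7.78 years.
8/7.78 ≈ 1 doubling, so about 2^1 = 2×.

around 2 times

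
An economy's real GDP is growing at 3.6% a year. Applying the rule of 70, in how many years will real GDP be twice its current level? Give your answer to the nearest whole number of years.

70/3.6 ≈ 19.44, so it doubles roughly every 19 years.

≈ 19 years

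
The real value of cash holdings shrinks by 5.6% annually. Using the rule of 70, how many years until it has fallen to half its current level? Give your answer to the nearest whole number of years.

around 13 years

Falling at 5.6%, it halves about every 70/5.6 = 12.50 years.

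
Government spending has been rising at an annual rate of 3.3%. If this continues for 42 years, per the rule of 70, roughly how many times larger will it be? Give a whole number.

4 times

At 3.3% one doubling takes ≈ 21.21 years; 42 years is 2 of them, so ×4.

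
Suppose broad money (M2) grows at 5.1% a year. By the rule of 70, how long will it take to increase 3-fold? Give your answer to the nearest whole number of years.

At 5.1% it doubles every 70/5.1 ≈ 13.73 years.
3× is log₂ 3 ≈ 1.58 doublings, so ≈ 1.58 × 13.73 = 22 years.

about 22 years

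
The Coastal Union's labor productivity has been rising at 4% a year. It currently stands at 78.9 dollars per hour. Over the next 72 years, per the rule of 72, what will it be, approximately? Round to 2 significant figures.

It doubles every 72/4 ≈ 18.00 years, so 72 years is 4.00 doublings.
2^4.00 ≈ 16.00; 78.9 × 16.00 ≈ 1300 dollars per hour.

≈ 1300 dollars per hour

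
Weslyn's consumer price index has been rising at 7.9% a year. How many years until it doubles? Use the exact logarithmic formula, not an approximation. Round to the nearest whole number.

9 years

t = ln(2) / ln(1 + 0.079) = 0.6931 / 0.076035 ≈ 9.12.
≈ 9 years.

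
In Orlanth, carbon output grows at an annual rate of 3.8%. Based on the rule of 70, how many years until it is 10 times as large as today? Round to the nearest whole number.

At 3.8% it doubles every 70/3.8 ≈ 18.42 years.
10× is log₂ 10 ≈ 3.32 doublings, so ≈ 3.32 × 18.42 = 61 years.

roughly 61 years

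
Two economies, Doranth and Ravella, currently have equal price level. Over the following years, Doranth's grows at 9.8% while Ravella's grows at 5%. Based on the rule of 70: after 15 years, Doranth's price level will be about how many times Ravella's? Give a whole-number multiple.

Rate gap = 9.8% − 5% = 4.8 points.
The ratio doubles every 70/4.8 ≈ 14.58 years.
15/14.58 ≈ 1.03 doublings → ratio ≈ 2^1.03 ≈ 2.

approximately 2 times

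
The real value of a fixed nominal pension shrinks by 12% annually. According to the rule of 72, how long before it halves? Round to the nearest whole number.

Halving time ≈ 72 / 12 = 6.00 → 6 years.

6 years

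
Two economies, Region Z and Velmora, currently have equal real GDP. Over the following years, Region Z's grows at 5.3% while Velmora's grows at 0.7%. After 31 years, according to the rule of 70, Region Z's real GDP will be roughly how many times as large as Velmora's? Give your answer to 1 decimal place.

Only the 4.6-point difference matters.
70/4.6 ≈ 15.22 years per doubling of the ratio; 31 years gives 2.04 doublings, so ≈ 4.1×.

4.1 times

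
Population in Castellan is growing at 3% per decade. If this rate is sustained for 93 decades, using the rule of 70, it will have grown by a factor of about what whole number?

Doubling time ≈ 70/3 = 23.33 decades.
93/23.33 ≈ 4 doublings, so about 2^4 = 16×.

around 16 times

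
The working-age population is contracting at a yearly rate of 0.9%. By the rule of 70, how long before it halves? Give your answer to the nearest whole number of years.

78 years

Falling at 0.9%, it halves about every 70/0.9 = 77.78 years.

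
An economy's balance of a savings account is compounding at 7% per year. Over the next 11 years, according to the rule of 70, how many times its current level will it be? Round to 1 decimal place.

about 2.1 times

Doubling time ≈ 70/7 = 10.00 years.
11 years / 10.00 ≈ 1.10 doublings → factor 2^1.10 ≈ 2.1.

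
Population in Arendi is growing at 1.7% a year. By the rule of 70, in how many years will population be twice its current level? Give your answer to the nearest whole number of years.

roughly 41 years

At 1.7%, doubling takes about 70/1.7 = 41.18 years.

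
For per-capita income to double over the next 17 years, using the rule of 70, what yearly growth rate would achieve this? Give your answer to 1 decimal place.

70 / 17 ≈ 4.12, so about 4.1% per year.

approximately 4.1% per year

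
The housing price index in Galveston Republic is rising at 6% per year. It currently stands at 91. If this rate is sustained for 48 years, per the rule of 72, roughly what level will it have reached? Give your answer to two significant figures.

It doubles every 72/6 ≈ 12.00 years, so 48 years is 4.00 doublings.
2^4.00 ≈ 16.00; 91 × 16.00 ≈ 1500.

roughly 1500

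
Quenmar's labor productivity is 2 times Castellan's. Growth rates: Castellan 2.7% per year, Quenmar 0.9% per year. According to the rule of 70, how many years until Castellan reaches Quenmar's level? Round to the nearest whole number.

What matters is the difference: 1.8 pp.
Rule of 70 on the gap: the ratio halves every 70/1.8 ≈ 38.89 years.
A 2 times gap closes after 1 halving: 1 × 38.89 ≈ 39 years.

≈ 39 years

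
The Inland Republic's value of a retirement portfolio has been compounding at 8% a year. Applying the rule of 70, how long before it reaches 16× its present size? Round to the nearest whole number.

around 35 years

Doubling time ≈ 70/8 = 8.75 years.
16 = 2^4, so 4 doublings → 35 years.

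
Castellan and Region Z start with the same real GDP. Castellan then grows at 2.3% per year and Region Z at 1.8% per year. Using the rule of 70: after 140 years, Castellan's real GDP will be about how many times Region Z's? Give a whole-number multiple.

about 2 times

Castellan pulls ahead at 0.5 pp per year, so the ratio doubles every 70/0.5 ≈ 140.00 years.
In 140 years that's 1.00 doublings: 2^1.00 ≈ 2.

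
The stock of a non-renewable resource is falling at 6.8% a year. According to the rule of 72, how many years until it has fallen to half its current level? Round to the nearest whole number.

The rule works in reverse for decay: 72/6.8 ≈ 10.59 years to halve.

around 11 years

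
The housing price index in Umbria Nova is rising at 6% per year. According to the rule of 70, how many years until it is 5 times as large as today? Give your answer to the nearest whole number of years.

roughly 27 years

Doubling time ≈ 70/6 = 11.67 years.
Reaching 5× takes log₂(5) ≈ 2.32 doublings.
2.32 × 11.67 ≈ 27 years.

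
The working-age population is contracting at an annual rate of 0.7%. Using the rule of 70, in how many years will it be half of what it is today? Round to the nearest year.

Falling at 0.7%, it halves about every 70/0.7 = 100.00 years.

roughly 100 years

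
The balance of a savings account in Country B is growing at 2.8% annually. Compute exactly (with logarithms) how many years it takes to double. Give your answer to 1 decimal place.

25.1 years

t = ln(2) / ln(1 + 0.028) = 0.6931 / 0.027615 ≈ 25.10.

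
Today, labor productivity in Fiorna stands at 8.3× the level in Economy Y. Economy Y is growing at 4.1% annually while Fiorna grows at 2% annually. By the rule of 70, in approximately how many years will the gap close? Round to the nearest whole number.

102 years

Economy Y gains on Fiorna at 4.1% − 2% = 2.1 points a year.
At that relative rate the gap halves every 70/2.1 ≈ 33.33 years.
An 8.3× gap takes log₂(8.3) ≈ 3.05 halvings to close: 3.05 × 33.33 ≈ 102 years.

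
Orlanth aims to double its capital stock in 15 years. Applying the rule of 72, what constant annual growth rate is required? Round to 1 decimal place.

roughly 4.8%

72 / 15 ≈ 4.80, so about 4.8% a year.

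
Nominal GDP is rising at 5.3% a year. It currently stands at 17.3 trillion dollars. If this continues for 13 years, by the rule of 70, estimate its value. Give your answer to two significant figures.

≈ 34 trillion dollars

It doubles every 70/5.3 ≈ 13.21 years, so 13 years is 0.98 doublings.
2^0.98 ≈ 1.97; 17.3 × 1.97 ≈ 34 trillion dollars.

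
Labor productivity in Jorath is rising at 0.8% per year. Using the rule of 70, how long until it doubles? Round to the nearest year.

approximately 88 years

Doubling time ≈ 70 / 0.8 = 87.50 years.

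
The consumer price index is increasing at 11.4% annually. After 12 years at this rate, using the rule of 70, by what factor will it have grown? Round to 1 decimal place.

approximately 3.9 times

Doubles every ≈ 6.14 years (70/11.4).
12 years is 1.95 doublings; 2^1.95 ≈ 3.9×.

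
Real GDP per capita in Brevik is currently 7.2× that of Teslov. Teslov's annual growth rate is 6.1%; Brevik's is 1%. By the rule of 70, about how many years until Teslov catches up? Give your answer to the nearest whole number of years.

Teslov gains on Brevik at 6.1% − 1% = 5.1 points a year.
At that relative rate the gap halves every 70/5.1 ≈ 13.73 years.
A 7.2× gap takes log₂(7.2) ≈ 2.85 halvings to close: 2.85 × 13.73 ≈ 39 years.

≈ 39 years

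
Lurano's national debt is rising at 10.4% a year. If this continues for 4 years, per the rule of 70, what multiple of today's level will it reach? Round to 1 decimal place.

Doubles every ≈ 6.73 years (70/10.4).
4 years is 0.59 doublings; 2^0.59 ≈ 1.5×.

around 1.5 times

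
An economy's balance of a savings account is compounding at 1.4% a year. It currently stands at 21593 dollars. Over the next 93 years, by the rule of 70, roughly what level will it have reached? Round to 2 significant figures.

Doubling time ≈ 70/1.4 = 50.00 years.
93 years is 93/50.00 ≈ 1.86 doublings, a factor of 2^1.86 ≈ 3.63.
21593 × 3.63 ≈ 78000 dollars.

≈ 78000 dollars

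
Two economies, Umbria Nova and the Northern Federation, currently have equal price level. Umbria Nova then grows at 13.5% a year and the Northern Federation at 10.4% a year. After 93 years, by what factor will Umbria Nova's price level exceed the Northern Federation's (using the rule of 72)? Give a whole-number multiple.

roughly 16 times

Only the 3.1-point difference matters.
72/3.1 ≈ 23.23 years per doubling of the ratio; 93 years gives 4.00 doublings, so ≈ 16×.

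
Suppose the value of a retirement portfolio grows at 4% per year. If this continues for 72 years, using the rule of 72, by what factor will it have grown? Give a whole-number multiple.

16 times

72/4 ≈ 18.00 years per doubling.
72 years fits 4 doublings: 2^4 = 16.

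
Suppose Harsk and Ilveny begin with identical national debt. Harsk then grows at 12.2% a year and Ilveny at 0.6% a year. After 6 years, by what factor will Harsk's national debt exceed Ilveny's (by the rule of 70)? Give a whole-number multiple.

2 times

Only the 11.6-point difference matters.
70/11.6 ≈ 6.03 years per doubling of the ratio; 6 years gives 1.00 doublings, so ≈ 2×.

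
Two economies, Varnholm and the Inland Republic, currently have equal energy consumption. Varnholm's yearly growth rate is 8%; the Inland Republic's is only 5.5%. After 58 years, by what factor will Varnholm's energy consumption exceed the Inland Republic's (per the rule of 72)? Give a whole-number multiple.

about 4 times

Rate gap = 8% − 5.5% = 2.5 points.
The ratio doubles every 72/2.5 ≈ 28.80 years.
58/28.80 ≈ 2.01 doublings → ratio ≈ 2^2.01 ≈ 4.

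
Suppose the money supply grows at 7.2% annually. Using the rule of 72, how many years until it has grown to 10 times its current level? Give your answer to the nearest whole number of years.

about 33 years

Doubling time ≈ 72/7.2 = 10.00 years.
10× is log₂ 10 ≈ 3.32 doublings, so ≈ 3.32 × 10.00 = 33 years.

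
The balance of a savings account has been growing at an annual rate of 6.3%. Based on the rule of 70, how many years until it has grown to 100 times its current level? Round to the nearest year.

around 74 years

One doubling takes 70/6.3 = 11.11 years.
Reaching 100× takes log₂(100) ≈ 6.64 doublings.
6.64 × 11.11 ≈ 74 years.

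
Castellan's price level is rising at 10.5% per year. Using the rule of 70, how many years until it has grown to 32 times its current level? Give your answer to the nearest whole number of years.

Doubling time ≈ 70/10.5 = 6.67 years.
Getting to 32× needs 5 doublings: 5 × 6.67 ≈ 33 years.

roughly 33 years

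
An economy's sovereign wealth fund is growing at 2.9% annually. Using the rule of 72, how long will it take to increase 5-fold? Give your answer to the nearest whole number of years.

One doubling takes 72/2.9 = 24.83 years.
5× is log₂ 5 ≈ 2.32 doublings, so ≈ 2.32 × 24.83 = 58 years.

58 years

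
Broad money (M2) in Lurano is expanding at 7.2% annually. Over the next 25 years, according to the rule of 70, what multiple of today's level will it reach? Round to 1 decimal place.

approximately 5.9 times

Doubling time ≈ 70/7.2 = 9.72 years.
25 years / 9.72 ≈ 2.57 doublings → factor 2^2.57 ≈ 5.9.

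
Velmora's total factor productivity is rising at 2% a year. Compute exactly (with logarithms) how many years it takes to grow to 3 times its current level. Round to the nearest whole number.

55 years

t = ln(3) / ln(1 + 0.02) = 1.0986 / 0.019803 ≈ 55.48.
≈ 55 years.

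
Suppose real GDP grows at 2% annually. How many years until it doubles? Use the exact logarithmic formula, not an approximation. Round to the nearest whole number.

t = ln(2) / ln(1 + 0.02) = 0.6931 / 0.019803 ≈ 35.00.
≈ 35 years.

35 years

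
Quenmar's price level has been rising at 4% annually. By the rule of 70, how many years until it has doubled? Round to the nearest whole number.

around 18 years

At 4%, doubling takes about 70/4 = 17.50 years.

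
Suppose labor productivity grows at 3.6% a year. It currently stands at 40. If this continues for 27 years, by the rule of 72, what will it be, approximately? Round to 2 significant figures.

roughly 100

Doubling time ≈ 72/3.6 = 20.00 years.
27 years is 27/20.00 ≈ 1.35 doublings, a factor of 2^1.35 ≈ 2.55.
40 × 2.55 ≈ 100.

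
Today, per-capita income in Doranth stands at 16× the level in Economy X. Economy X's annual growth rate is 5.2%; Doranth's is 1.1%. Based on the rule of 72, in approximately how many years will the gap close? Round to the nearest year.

about 70 years

The growth-rate gap is 5.2% − 1.1% = 4.1 percentage points.
So the ratio between them halves every 72/4.1 ≈ 17.56 years.
A 16× gap closes after 4 halvings: 4 × 17.56 ≈ 70 years.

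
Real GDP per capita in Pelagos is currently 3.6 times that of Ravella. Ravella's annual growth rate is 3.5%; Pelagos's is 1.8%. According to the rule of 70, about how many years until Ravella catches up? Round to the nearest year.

around 76 years

Ravella gains on Pelagos at 3.5% − 1.8% = 1.7 points a year.
At that relative rate the gap halves every 70/1.7 ≈ 41.18 years.
A 3.6 times gap takes log₂(3.6) ≈ 1.85 halvings to close: 1.85 × 41.18 ≈ 76 years.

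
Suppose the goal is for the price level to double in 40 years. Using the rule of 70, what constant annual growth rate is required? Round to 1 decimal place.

70 / 40 ≈ 1.75, so about 1.8% a year.

1.8%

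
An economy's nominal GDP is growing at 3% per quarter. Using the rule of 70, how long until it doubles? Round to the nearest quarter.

23 quarters

Doubling time ≈ 70 / 3 = 23.33 quarters.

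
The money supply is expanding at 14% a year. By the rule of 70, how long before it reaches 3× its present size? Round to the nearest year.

Doubling time ≈ 70/14 = 5.00 years.
3× is log₂ 3 ≈ 1.58 doublings, so ≈ 1.58 × 5.00 = 8 years.

approximately 8 years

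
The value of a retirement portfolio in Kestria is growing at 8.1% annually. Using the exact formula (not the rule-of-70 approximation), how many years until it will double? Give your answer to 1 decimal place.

t = ln(2) / ln(1 + 0.081) = 0.6931 / 0.077887 ≈ 8.90.

8.9 years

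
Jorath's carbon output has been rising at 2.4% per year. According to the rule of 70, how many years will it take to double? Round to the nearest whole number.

approximately 29 years

Doubling time ≈ 70 / 2.4 = 29.17 years.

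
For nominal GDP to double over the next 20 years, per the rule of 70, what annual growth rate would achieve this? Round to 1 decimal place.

around 3.5%

70 / 20 ≈ 3.50, so about 3.5% a year.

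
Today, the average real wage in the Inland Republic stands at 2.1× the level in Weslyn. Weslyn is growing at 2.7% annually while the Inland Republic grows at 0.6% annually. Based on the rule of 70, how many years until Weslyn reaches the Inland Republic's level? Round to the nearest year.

The growth-rate gap is 2.7% − 0.6% = 2.1 percentage points.
So the ratio between them halves every 70/2.1 ≈ 33.33 years.
A 2.1× gap takes log₂(2.1) ≈ 1.07 halvings to close: 1.07 × 33.33 ≈ 36 years.

≈ 36 years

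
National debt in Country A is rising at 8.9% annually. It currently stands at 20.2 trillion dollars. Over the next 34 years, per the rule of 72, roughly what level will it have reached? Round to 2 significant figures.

about 370 trillion dollars

It doubles every 72/8.9 ≈ 8.09 years, so 34 years is 4.20 doublings.
2^4.20 ≈ 18.38; 20.2 × 18.38 ≈ 370 trillion dollars.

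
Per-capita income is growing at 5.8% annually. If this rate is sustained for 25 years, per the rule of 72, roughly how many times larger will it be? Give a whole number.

Doubling time ≈ 72/5.8 = 12.41 years.
25/12.41 ≈ 2 doublings, so about 2^2 = 4×.

roughly 4 times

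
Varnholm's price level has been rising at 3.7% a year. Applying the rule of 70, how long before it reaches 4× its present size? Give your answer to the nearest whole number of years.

≈ 38 years

Doubling time ≈ 70/3.7 = 18.92 years.
Getting to 4× needs 2 doublings: 2 × 18.92 ≈ 38 years.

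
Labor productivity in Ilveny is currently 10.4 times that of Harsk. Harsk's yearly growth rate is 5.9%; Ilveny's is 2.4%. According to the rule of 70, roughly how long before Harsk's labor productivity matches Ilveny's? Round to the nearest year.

68 years

What matters is the difference: 3.5 pp.
Rule of 70 on the gap: the ratio halves every 70/3.5 ≈ 20.00 years.
A 10.4 times gap takes log₂(10.4) ≈ 3.38 halvings to close: 3.38 × 20.00 ≈ 68 years.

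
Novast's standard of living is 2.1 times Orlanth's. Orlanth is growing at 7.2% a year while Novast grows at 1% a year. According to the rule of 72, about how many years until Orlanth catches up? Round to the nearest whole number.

12 years

What matters is the difference: 6.2 pp.
Rule of 72 on the gap: the ratio halves every 72/6.2 ≈ 11.61 years.
A 2.1 times gap takes log₂(2.1) ≈ 1.07 halvings to close: 1.07 × 11.61 ≈ 12 years.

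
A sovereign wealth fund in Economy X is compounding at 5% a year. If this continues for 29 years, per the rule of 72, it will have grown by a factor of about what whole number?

around 4 times

At 5% one doubling takes ≈ 14.40 years; 29 years is 2 of them, so ×4.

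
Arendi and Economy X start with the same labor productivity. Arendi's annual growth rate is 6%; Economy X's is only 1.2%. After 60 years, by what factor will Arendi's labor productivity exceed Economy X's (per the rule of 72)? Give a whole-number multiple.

16 times

Only the 4.8-point difference matters.
72/4.8 ≈ 15.00 years per doubling of the ratio; 60 years gives 4.00 doublings, so ≈ 16×.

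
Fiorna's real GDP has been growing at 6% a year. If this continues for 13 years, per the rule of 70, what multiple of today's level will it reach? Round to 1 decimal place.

around 2.2 times

Doubling time ≈ 70/6 = 11.67 years.
13 years / 11.67 ≈ 1.11 doublings → factor 2^1.11 ≈ 2.2.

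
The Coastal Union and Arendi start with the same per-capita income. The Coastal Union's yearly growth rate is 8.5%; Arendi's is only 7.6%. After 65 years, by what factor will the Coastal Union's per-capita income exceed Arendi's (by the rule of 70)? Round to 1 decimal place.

the Coastal Union pulls ahead at 0.9 pp per year, so the ratio doubles every 70/0.9 ≈ 77.78 years.
In 65 years that's 0.84 doublings: 2^0.84 ≈ 1.8.

approximately 1.8 times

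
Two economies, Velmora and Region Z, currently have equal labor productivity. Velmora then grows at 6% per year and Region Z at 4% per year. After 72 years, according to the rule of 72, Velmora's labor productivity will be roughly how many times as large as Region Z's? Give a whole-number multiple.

approximately 4 times

Only the 2-point difference matters.
72/2 ≈ 36.00 years per doubling of the ratio; 72 years gives 2.00 doublings, so ≈ 4×.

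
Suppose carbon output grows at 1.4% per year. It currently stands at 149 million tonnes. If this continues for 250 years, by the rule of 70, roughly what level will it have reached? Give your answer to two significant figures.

approximately 4800 million tonnes

Doubling time ≈ 70/1.4 = 50.00 years.
250 years is 250/50.00 ≈ 5.00 doublings, a factor of 2^5.00 ≈ 32.00.
149 × 32.00 ≈ 4800 million tonnes.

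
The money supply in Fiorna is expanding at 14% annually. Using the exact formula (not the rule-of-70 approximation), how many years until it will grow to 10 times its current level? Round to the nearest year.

18 years

t = ln(10) / ln(1 + 0.14) = 2.3026 / 0.131028 ≈ 17.57.
≈ 18 years.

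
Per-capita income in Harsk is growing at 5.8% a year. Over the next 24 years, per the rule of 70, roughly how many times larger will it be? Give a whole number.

about 4 times

At 5.8% one doubling takes ≈ 12.07 years; 24 years is 2 of them, so ×4.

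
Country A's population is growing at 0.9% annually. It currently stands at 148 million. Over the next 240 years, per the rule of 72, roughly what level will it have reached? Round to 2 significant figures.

about 1200 million

Doubling time ≈ 72/0.9 = 80.00 years.
240 years is 240/80.00 ≈ 3.00 doublings, a factor of 2^3.00 ≈ 8.00.
148 × 8.00 ≈ 1200 million.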